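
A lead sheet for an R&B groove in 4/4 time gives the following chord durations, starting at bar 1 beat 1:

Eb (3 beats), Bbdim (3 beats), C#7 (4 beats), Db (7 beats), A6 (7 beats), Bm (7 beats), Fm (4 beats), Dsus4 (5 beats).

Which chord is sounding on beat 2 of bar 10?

Dsus4

Beat 2 of bar 10 is beat (10−1)×4 + 2 = 38 overall.
Running totals: Eb ends at 3, Bbdim ends at 6, C#7 ends at 10, Db ends at 17, A6 ends at 24, Bm ends at 31, Fm ends at 35, Dsus4 ends at 40.
Beat 38 falls within Dsus4.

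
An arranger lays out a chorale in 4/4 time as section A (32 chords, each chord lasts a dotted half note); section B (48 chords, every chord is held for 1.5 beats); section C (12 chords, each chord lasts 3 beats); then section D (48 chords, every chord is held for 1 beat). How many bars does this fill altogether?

63 bars

A: 32 × 3 = 96 beats = 24 bars.
B: 48 × 1.5 = 72 beats = 18 bars.
C: 12 × 3 = 36 beats = 9 bars.
D: 48 × 1 = 48 beats = 12 bars.
Total: 24 + 18 + 9 + 12 = 63 bars.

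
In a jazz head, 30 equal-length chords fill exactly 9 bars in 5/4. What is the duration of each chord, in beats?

9 bars × 5 beats/bar = 45 beats total.
45 beats ÷ 30 chords = 1.5 beats per chord.
(That is a dotted quarter note.)

1.5 beats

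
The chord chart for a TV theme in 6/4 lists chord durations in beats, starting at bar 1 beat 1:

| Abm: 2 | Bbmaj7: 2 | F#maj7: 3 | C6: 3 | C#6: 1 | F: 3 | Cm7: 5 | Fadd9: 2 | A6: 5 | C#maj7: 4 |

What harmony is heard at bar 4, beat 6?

Beat 6 of bar 4 is beat (4−1)×6 + 6 = 24 overall.
Running totals: Abm ends at 2, Bbmaj7 ends at 4, F#maj7 ends at 7, C6 ends at 10, C#6 ends at 11, F ends at 14, Cm7 ends at 19, Fadd9 ends at 21, A6 ends at 26.
Beat 24 falls within A6.

A6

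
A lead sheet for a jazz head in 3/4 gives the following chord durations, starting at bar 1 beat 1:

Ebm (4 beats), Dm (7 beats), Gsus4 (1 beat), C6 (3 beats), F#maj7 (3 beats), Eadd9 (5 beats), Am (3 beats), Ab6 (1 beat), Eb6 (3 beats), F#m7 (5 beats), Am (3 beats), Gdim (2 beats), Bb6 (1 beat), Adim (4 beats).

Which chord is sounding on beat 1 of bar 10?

Eb6

Beat 1 of bar 10 is beat (10−1)×3 + 1 = 28 overall.
Running totals: Ebm ends at 4, Dm ends at 11, Gsus4 ends at 12, C6 ends at 15, F#maj7 ends at 18, Eadd9 ends at 23, Am ends at 26, Ab6 ends at 27, Eb6 ends at 30.
Beat 28 falls within Eb6.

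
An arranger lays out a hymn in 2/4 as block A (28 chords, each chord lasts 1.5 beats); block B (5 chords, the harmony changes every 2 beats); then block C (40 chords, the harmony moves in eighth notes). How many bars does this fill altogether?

A: 28 × 1.5 = 42 beats = 21 bars.
B: 5 × 2 = 10 beats = 5 bars.
C: 40 × 0.5 = 20 beats = 10 bars.
Total: 21 + 5 + 10 = 36 bars.

36 bars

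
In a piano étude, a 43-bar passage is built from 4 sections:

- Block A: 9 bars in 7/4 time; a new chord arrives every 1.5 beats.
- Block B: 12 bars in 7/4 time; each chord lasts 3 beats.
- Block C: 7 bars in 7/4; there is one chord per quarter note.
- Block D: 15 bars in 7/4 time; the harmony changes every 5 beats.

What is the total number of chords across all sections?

140 chords

A: 9·7 = 63 beats, 63/1.5 = 42 chords.
B: 12·7 = 84 beats, 84/3 = 28 chords.
C: 7·7 = 49 beats, 49/1 = 49 chords.
D: 15·7 = 105 beats, 105/5 = 21 chords.
Total: 42 + 28 + 49 + 21 = 140.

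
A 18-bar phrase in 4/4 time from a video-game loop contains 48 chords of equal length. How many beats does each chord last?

18 bars × 4 beats/bar = 72 beats total.
72 beats ÷ 48 chords = 1.5 beats per chord.
(That is a dotted quarter note.)

1.5 beats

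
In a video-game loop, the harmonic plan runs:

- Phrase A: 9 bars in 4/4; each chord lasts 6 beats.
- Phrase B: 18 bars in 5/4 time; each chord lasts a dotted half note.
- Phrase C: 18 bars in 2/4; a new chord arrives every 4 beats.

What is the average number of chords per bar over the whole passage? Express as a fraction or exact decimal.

A: 9 bars of 4 beats is 36 beats; at 6 beats each that's 6 chords.
B: 18 bars of 5 beats is 90 beats; at 3 beats each that's 30 chords.
C: 18 bars of 2 beats is 36 beats; at 4 beats each that's 9 chords.
Overall: 45 chords over 45 bars → 45/45 = 1 chords per bar.

1 chords per bar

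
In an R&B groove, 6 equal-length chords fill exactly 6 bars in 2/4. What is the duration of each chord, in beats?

2 beats

6 bars × 2 beats/bar = 12 beats total.
12 beats ÷ 6 chords = 2 beats per chord.
(That is a half note.)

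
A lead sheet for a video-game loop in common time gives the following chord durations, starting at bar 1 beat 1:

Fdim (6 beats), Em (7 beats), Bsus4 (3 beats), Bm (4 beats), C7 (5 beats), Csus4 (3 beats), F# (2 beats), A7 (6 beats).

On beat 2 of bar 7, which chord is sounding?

Csus4

Beat 2 of bar 7 is beat (7−1)×4 + 2 = 26 overall.
Running totals: Fdim ends at 6, Em ends at 13, Bsus4 ends at 16, Bm ends at 20, C7 ends at 25, Csus4 ends at 28.
Beat 26 falls within Csus4.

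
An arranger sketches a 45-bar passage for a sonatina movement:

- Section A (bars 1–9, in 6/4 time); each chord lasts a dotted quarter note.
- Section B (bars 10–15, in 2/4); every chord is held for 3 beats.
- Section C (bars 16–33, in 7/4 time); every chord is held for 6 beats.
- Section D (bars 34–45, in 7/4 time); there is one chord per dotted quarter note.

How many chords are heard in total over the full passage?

117 chords

A has 54 beats and chords last 1.5 each, so 36 chords.
B has 12 beats and chords last 3 each, so 4 chords.
C has 126 beats and chords last 6 each, so 21 chords.
D has 84 beats and chords last 1.5 each, so 56 chords.
Total: 36 + 4 + 21 + 56 = 117.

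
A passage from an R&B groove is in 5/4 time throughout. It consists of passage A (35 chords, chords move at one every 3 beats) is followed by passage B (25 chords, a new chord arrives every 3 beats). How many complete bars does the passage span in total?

A: 35 × 3 = 105 beats = 21 bars.
B: 25 × 3 = 75 beats = 15 bars.
Total: 21 + 15 = 36 bars.

36 bars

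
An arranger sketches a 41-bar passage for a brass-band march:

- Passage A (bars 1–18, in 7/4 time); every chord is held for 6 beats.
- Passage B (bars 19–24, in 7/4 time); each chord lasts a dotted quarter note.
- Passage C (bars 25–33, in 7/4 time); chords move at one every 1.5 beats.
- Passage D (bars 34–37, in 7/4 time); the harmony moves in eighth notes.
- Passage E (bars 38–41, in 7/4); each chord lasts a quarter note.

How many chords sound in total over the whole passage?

A has 126 beats and chords last 6 each, so 21 chords.
B has 42 beats and chords last 1.5 each, so 28 chords.
C has 63 beats and chords last 1.5 each, so 42 chords.
D has 28 beats and chords last 0.5 each, so 56 chords.
E has 28 beats and chords last 1 each, so 28 chords.
Total: 21 + 28 + 42 + 56 + 28 = 175.

175 chords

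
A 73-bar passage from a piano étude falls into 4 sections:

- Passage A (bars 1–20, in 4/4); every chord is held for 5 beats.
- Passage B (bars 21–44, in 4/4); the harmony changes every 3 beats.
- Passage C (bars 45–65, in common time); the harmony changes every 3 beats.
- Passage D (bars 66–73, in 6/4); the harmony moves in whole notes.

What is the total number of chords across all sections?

A: 20 bars × 4 beats = 80 beats; 5 beats/chord → 16 chords.
B: 24 bars × 4 beats = 96 beats; 3 beats/chord → 32 chords.
C: 21 bars × 4 beats = 84 beats; 3 beats/chord → 28 chords.
D: 8 bars × 6 beats = 48 beats; 4 beats/chord → 12 chords.
Total: 16 + 32 + 28 + 12 = 88.

88 chords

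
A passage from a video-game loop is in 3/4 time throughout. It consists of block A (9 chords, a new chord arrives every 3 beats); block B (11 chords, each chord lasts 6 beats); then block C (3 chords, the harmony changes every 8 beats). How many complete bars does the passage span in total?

39 bars

A: 9 × 3 = 27 beats = 9 bars.
B: 11 × 6 = 66 beats = 22 bars.
C: 3 × 8 = 24 beats = 8 bars.
Total: 9 + 22 + 8 = 39 bars.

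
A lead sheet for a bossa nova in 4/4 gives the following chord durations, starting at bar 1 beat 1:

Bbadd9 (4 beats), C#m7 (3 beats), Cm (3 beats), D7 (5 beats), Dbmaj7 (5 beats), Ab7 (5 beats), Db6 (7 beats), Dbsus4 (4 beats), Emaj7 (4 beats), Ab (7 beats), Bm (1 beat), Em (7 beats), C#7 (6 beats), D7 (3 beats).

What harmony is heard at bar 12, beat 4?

Beat 4 of bar 12 is beat (12−1)×4 + 4 = 48 overall.
Running totals: Bbadd9 ends at 4, C#m7 ends at 7, Cm ends at 10, D7 ends at 15, Dbmaj7 ends at 20, Ab7 ends at 25, Db6 ends at 32, Dbsus4 ends at 36, Emaj7 ends at 40, Ab ends at 47, Bm ends at 48.
Beat 48 falls within Bm.

Bm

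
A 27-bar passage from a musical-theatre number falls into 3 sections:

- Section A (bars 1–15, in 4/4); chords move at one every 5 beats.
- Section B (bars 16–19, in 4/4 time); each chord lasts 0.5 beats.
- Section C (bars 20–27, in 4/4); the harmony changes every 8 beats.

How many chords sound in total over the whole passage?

48 chords

A has 60 beats and chords last 5 each, so 12 chords.
B has 16 beats and chords last 0.5 each, so 32 chords.
C has 32 beats and chords last 8 each, so 4 chords.
Total: 12 + 32 + 4 = 48.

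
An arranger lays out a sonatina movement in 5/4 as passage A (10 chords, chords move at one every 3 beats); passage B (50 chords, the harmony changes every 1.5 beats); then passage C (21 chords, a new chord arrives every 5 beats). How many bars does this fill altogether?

A: 10 × 3 = 30 beats = 6 bars.
B: 50 × 1.5 = 75 beats = 15 bars.
C: 21 × 5 = 105 beats = 21 bars.
Total: 6 + 15 + 21 = 42 bars.

42 bars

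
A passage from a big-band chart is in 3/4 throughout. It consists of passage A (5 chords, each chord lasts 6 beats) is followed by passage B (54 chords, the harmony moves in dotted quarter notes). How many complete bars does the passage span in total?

A: 5 × 6 = 30 beats = 10 bars.
B: 54 × 1.5 = 81 beats = 27 bars.
Total: 10 + 27 = 37 bars.

37 bars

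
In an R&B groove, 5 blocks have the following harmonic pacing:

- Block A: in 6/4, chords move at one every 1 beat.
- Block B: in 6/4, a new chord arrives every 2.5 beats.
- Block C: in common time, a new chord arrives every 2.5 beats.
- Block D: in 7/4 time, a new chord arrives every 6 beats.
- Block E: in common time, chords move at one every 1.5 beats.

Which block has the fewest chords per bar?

A: 6 beats/bar ÷ 1 beat/chord = 6 chords/bar.
B: 6 beats/bar ÷ 2.5 beats/chord = 2.4 chords/bar.
C: 4 beats/bar ÷ 2.5 beats/chord = 1.6 chords/bar.
D: 7 beats/bar ÷ 6 beats/chord = 7/6 chords/bar.
E: 4 beats/bar ÷ 1.5 beats/chord = 8/3 chords/bar.
Slowest is D at 7/6 chords/bar.

Block D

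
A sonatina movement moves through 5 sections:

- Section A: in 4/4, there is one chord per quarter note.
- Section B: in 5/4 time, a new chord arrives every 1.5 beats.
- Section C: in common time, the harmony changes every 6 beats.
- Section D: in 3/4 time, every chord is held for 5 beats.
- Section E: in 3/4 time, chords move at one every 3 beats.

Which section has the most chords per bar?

Section A

A: each chord is 1 beat in 4/4, so 4 per bar.
B: each chord is 1.5 beats in 5/4, so 10/3 per bar.
C: each chord is 6 beats in 4/4, so 2/3 per bar.
D: each chord is 5 beats in 3/4, so 0.6 per bar.
E: each chord is 3 beats in 3/4, so 1 per bar.
Fastest is A at 4 chords/bar.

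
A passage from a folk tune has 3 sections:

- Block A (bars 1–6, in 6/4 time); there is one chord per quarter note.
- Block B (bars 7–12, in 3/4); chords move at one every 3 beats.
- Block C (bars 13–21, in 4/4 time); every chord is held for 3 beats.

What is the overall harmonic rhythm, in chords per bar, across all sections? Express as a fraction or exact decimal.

18/7 chords per bar

A: 6 × 6 = 36 beats ÷ 1 = 36 chords.
B: 6 × 3 = 18 beats ÷ 3 = 6 chords.
C: 9 × 4 = 36 beats ÷ 3 = 12 chords.
Overall: 54 chords over 21 bars → 54/21 = 18/7 chords per bar.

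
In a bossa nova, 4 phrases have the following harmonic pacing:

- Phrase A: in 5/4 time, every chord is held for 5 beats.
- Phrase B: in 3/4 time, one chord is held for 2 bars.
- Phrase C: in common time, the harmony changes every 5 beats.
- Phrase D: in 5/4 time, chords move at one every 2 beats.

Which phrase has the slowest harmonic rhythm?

Phrase B

A: each chord is 5 beats in 5/4, so 1 per bar.
B: each chord is 6 beats in 3/4, so 0.5 per bar.
C: each chord is 5 beats in 4/4, so 0.8 per bar.
D: each chord is 2 beats in 5/4, so 2.5 per bar.
Slowest is B at 0.5 chords/bar.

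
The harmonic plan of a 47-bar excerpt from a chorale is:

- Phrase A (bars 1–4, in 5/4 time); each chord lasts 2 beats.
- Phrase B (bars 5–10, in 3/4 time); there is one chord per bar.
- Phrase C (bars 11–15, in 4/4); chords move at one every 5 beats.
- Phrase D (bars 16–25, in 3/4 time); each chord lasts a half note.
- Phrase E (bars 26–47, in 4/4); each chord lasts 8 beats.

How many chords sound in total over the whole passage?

A: 4 bars × 5 beats = 20 beats; 2 beats/chord → 10 chords.
B: 6 bars × 3 beats = 18 beats; 3 beats/chord → 6 chords.
C: 5 bars × 4 beats = 20 beats; 5 beats/chord → 4 chords.
D: 10 bars × 3 beats = 30 beats; 2 beats/chord → 15 chords.
E: 22 bars × 4 beats = 88 beats; 8 beats/chord → 11 chords.
Total: 10 + 6 + 4 + 15 + 11 = 46.

46 chords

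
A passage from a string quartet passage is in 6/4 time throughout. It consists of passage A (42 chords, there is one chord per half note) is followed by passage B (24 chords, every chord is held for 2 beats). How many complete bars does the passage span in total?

22 bars

A: 42 × 2 = 84 beats = 14 bars.
B: 24 × 2 = 48 beats = 8 bars.
Total: 14 + 8 = 22 bars.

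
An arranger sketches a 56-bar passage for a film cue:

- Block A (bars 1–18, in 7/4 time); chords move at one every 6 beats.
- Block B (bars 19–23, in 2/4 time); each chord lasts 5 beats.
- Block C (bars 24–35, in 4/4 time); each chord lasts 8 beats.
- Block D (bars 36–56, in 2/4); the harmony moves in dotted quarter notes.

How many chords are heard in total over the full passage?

A has 126 beats and chords last 6 each, so 21 chords.
B has 10 beats and chords last 5 each, so 2 chords.
C has 48 beats and chords last 8 each, so 6 chords.
D has 42 beats and chords last 1.5 each, so 28 chords.
Total: 21 + 2 + 6 + 28 = 57.

57 chords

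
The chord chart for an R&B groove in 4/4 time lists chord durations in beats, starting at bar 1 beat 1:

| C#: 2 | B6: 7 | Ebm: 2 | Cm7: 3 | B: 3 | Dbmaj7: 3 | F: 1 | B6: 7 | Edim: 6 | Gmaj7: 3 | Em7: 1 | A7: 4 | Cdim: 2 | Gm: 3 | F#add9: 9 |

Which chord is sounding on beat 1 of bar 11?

Beat 1 of bar 11 is beat (11−1)×4 + 1 = 41 overall.
Running totals: C# ends at 2, B6 ends at 9, Ebm ends at 11, Cm7 ends at 14, B ends at 17, Dbmaj7 ends at 20, F ends at 21, B6 ends at 28, Edim ends at 34, Gmaj7 ends at 37, Em7 ends at 38, A7 ends at 42.
Beat 41 falls within A7.

A7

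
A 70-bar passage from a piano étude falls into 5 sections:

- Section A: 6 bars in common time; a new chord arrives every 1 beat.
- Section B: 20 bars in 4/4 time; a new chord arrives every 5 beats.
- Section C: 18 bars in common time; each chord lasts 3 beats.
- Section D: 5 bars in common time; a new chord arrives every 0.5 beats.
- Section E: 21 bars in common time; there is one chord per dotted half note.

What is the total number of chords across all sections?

A: 6 bars × 4 beats = 24 beats; 1 beat/chord → 24 chords.
B: 20 bars × 4 beats = 80 beats; 5 beats/chord → 16 chords.
C: 18 bars × 4 beats = 72 beats; 3 beats/chord → 24 chords.
D: 5 bars × 4 beats = 20 beats; 0.5 beats/chord → 40 chords.
E: 21 bars × 4 beats = 84 beats; 3 beats/chord → 28 chords.
Total: 24 + 16 + 24 + 40 + 28 = 132.

132 chords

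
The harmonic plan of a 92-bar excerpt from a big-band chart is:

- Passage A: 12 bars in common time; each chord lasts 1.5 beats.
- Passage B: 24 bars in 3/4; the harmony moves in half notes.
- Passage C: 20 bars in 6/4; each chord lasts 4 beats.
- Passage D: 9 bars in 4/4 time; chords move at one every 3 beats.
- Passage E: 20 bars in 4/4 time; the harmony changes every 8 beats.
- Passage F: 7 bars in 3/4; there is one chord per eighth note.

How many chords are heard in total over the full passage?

162 chords

A has 48 beats and chords last 1.5 each, so 32 chords.
B has 72 beats and chords last 2 each, so 36 chords.
C has 120 beats and chords last 4 each, so 30 chords.
D has 36 beats and chords last 3 each, so 12 chords.
E has 80 beats and chords last 8 each, so 10 chords.
F has 21 beats and chords last 0.5 each, so 42 chords.
Total: 32 + 36 + 30 + 12 + 10 + 42 = 162.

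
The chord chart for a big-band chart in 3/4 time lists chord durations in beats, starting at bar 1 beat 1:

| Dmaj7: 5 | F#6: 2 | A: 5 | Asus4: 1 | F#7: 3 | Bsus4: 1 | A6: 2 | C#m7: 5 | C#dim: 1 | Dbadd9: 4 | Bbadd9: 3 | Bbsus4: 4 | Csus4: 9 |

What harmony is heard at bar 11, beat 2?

Bbadd9

Beat 2 of bar 11 is beat (11−1)×3 + 2 = 32 overall.
Running totals: Dmaj7 ends at 5, F#6 ends at 7, A ends at 12, Asus4 ends at 13, F#7 ends at 16, Bsus4 ends at 17, A6 ends at 19, C#m7 ends at 24, C#dim ends at 25, Dbadd9 ends at 29, Bbadd9 ends at 32.
Beat 32 falls within Bbadd9.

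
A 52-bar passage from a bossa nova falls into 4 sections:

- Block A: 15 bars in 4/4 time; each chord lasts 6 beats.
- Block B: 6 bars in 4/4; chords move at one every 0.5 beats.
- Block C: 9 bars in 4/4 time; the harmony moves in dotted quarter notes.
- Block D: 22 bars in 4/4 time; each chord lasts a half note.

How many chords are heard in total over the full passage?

A: 15·4 = 60 beats, 60/6 = 10 chords.
B: 6·4 = 24 beats, 24/0.5 = 48 chords.
C: 9·4 = 36 beats, 36/1.5 = 24 chords.
D: 22·4 = 88 beats, 88/2 = 44 chords.
Total: 10 + 48 + 24 + 44 = 126.

126 chords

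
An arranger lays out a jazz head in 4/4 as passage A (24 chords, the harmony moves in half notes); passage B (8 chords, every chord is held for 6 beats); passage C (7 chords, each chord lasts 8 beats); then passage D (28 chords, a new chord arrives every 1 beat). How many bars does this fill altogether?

45 bars

A: 24 × 2 = 48 beats = 12 bars.
B: 8 × 6 = 48 beats = 12 bars.
C: 7 × 8 = 56 beats = 14 bars.
D: 28 × 1 = 28 beats = 7 bars.
Total: 12 + 12 + 14 + 7 = 45 bars.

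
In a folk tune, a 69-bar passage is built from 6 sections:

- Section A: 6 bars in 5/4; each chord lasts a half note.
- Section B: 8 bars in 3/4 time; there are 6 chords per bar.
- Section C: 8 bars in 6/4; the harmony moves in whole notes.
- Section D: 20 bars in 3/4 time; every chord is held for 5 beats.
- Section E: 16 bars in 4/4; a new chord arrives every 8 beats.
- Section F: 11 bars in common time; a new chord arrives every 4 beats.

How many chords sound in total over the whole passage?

106 chords

A: 6 bars × 5 beats = 30 beats; 2 beats/chord → 15 chords.
B: 8 bars × 3 beats = 24 beats; 0.5 beats/chord → 48 chords.
C: 8 bars × 6 beats = 48 beats; 4 beats/chord → 12 chords.
D: 20 bars × 3 beats = 60 beats; 5 beats/chord → 12 chords.
E: 16 bars × 4 beats = 64 beats; 8 beats/chord → 8 chords.
F: 11 bars × 4 beats = 44 beats; 4 beats/chord → 11 chords.
Total: 15 + 48 + 12 + 12 + 8 + 11 = 106.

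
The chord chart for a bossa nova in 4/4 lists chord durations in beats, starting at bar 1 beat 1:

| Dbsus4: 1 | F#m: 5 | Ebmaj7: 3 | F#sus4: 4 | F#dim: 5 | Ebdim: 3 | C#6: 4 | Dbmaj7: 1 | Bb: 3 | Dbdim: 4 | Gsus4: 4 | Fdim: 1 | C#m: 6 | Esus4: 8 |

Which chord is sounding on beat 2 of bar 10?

Fdim

Beat 2 of bar 10 is beat (10−1)×4 + 2 = 38 overall.
Running totals: Dbsus4 ends at 1, F#m ends at 6, Ebmaj7 ends at 9, F#sus4 ends at 13, F#dim ends at 18, Ebdim ends at 21, C#6 ends at 25, Dbmaj7 ends at 26, Bb ends at 29, Dbdim ends at 33, Gsus4 ends at 37, Fdim ends at 38.
Beat 38 falls within Fdim.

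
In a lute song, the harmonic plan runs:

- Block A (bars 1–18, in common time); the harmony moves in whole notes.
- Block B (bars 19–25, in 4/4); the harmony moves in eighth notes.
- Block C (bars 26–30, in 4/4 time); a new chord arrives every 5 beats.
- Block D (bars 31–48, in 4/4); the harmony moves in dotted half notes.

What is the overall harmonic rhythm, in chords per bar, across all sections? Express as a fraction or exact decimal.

2.125 chords per bar

A: 18 × 4 = 72 beats ÷ 4 = 18 chords.
B: 7 × 4 = 28 beats ÷ 0.5 = 56 chords.
C: 5 × 4 = 20 beats ÷ 5 = 4 chords.
D: 18 × 4 = 72 beats ÷ 3 = 24 chords.
Overall: 102 chords over 48 bars → 102/48 = 2.125 chords per bar.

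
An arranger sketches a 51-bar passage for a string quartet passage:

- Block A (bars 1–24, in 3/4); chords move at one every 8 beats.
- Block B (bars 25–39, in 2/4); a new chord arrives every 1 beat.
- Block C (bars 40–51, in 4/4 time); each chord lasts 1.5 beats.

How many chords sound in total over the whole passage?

71 chords

A: 24·3 = 72 beats, 72/8 = 9 chords.
B: 15·2 = 30 beats, 30/1 = 30 chords.
C: 12·4 = 48 beats, 48/1.5 = 32 chords.
Total: 9 + 30 + 32 = 71.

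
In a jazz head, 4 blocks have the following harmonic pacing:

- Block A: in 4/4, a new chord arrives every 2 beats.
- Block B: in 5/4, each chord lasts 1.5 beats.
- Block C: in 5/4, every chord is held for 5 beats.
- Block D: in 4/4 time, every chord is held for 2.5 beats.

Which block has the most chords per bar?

Block B

A: 4/2 = 2 chords/bar.
B: 5/1.5 = 10/3 chords/bar.
C: 5/5 = 1 chord/bar.
D: 4/2.5 = 1.6 chords/bar.
Fastest is B at 10/3 chords/bar.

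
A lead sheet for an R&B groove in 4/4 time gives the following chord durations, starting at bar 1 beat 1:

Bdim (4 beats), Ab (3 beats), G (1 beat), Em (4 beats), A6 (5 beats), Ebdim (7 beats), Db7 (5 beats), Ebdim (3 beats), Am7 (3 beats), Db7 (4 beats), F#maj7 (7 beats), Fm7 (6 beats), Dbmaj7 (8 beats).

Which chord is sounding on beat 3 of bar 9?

Am7

Beat 3 of bar 9 is beat (9−1)×4 + 3 = 35 overall.
Running totals: Bdim ends at 4, Ab ends at 7, G ends at 8, Em ends at 12, A6 ends at 17, Ebdim ends at 24, Db7 ends at 29, Ebdim ends at 32, Am7 ends at 35.
Beat 35 falls within Am7.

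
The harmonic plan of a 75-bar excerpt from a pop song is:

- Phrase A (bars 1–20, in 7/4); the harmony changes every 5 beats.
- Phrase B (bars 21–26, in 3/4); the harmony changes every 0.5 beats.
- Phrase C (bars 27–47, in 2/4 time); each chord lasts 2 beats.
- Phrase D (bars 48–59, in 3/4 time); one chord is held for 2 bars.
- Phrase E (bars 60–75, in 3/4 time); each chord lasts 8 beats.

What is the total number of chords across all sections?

A has 140 beats and chords last 5 each, so 28 chords.
B has 18 beats and chords last 0.5 each, so 36 chords.
C has 42 beats and chords last 2 each, so 21 chords.
D has 36 beats and chords last 6 each, so 6 chords.
E has 48 beats and chords last 8 each, so 6 chords.
Total: 28 + 36 + 21 + 6 + 6 = 97.

97 chords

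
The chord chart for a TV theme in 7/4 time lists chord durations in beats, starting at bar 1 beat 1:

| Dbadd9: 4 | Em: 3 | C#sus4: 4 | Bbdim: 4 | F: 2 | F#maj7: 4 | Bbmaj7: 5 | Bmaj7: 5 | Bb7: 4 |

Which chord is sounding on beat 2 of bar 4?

Beat 2 of bar 4 is beat (4−1)×7 + 2 = 23 overall.
Running totals: Dbadd9 ends at 4, Em ends at 7, C#sus4 ends at 11, Bbdim ends at 15, F ends at 17, F#maj7 ends at 21, Bbmaj7 ends at 26.
Beat 23 falls within Bbmaj7.

Bbmaj7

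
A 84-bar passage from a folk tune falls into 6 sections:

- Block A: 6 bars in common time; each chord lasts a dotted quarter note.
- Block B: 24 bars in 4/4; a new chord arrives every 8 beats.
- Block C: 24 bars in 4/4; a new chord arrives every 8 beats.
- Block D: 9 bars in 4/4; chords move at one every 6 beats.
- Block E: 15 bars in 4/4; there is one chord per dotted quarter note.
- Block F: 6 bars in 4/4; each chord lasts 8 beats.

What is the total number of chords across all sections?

A: 6 bars × 4 beats = 24 beats; 1.5 beats/chord → 16 chords.
B: 24 bars × 4 beats = 96 beats; 8 beats/chord → 12 chords.
C: 24 bars × 4 beats = 96 beats; 8 beats/chord → 12 chords.
D: 9 bars × 4 beats = 36 beats; 6 beats/chord → 6 chords.
E: 15 bars × 4 beats = 60 beats; 1.5 beats/chord → 40 chords.
F: 6 bars × 4 beats = 24 beats; 8 beats/chord → 3 chords.
Total: 16 + 12 + 12 + 6 + 40 + 3 = 89.

89 chords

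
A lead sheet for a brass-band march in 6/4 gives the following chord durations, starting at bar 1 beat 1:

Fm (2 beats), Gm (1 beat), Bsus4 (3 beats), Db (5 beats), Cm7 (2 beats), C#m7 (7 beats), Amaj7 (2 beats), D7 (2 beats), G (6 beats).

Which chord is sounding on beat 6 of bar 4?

D7

Beat 6 of bar 4 is beat (4−1)×6 + 6 = 24 overall.
Running totals: Fm ends at 2, Gm ends at 3, Bsus4 ends at 6, Db ends at 11, Cm7 ends at 13, C#m7 ends at 20, Amaj7 ends at 22, D7 ends at 24.
Beat 24 falls within D7.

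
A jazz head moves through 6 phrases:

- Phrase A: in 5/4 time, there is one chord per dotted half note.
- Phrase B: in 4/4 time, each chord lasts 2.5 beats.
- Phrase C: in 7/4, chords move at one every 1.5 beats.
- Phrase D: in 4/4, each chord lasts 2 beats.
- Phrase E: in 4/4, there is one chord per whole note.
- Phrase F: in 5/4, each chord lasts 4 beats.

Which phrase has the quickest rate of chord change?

Phrase C

A: each chord is 3 beats in 5/4, so 5/3 per bar.
B: each chord is 2.5 beats in 4/4, so 1.6 per bar.
C: each chord is 1.5 beats in 7/4, so 14/3 per bar.
D: each chord is 2 beats in 4/4, so 2 per bar.
E: each chord is 4 beats in 4/4, so 1 per bar.
F: each chord is 4 beats in 5/4, so 1.25 per bar.
Fastest is C at 14/3 chords/bar.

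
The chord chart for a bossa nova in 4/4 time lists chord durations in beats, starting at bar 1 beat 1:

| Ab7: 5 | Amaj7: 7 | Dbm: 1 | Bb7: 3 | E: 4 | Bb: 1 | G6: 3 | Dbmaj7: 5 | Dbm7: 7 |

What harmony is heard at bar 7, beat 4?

Dbmaj7

Beat 4 of bar 7 is beat (7−1)×4 + 4 = 28 overall.
Running totals: Ab7 ends at 5, Amaj7 ends at 12, Dbm ends at 13, Bb7 ends at 16, E ends at 20, Bb ends at 21, G6 ends at 24, Dbmaj7 ends at 29.
Beat 28 falls within Dbmaj7.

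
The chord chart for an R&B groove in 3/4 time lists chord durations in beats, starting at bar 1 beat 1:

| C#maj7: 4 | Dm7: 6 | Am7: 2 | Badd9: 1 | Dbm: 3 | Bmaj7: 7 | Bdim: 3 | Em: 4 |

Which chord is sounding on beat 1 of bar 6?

Beat 1 of bar 6 is beat (6−1)×3 + 1 = 16 overall.
Running totals: C#maj7 ends at 4, Dm7 ends at 10, Am7 ends at 12, Badd9 ends at 13, Dbm ends at 16.
Beat 16 falls within Dbm.

Dbm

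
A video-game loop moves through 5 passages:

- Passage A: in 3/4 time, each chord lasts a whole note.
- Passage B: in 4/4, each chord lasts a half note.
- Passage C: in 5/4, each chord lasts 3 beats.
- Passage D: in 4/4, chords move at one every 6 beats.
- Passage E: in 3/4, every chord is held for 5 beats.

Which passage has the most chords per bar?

Passage B

A: each chord is 4 beats in 3/4, so 0.75 per bar.
B: each chord is 2 beats in 4/4, so 2 per bar.
C: each chord is 3 beats in 5/4, so 5/3 per bar.
D: each chord is 6 beats in 4/4, so 2/3 per bar.
E: each chord is 5 beats in 3/4, so 0.6 per bar.
Fastest is B at 2 chords/bar.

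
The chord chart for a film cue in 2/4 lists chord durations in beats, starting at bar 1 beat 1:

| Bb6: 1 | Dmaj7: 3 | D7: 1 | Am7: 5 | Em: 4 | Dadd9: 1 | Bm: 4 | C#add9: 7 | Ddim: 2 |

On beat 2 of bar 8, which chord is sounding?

Bm

Beat 2 of bar 8 is beat (8−1)×2 + 2 = 16 overall.
Running totals: Bb6 ends at 1, Dmaj7 ends at 4, D7 ends at 5, Am7 ends at 10, Em ends at 14, Dadd9 ends at 15, Bm ends at 19.
Beat 16 falls within Bm.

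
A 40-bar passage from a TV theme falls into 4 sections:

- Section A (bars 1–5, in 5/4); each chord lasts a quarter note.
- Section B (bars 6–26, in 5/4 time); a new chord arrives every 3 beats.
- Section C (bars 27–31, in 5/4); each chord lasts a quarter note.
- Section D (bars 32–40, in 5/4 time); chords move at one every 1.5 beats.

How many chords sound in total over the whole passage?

A has 25 beats and chords last 1 each, so 25 chords.
B has 105 beats and chords last 3 each, so 35 chords.
C has 25 beats and chords last 1 each, so 25 chords.
D has 45 beats and chords last 1.5 each, so 30 chords.
Total: 25 + 35 + 25 + 30 = 115.

115 chords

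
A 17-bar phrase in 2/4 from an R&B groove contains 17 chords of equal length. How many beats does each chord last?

2 beats

17 bars × 2 beats/bar = 34 beats total.
34 beats ÷ 17 chords = 2 beats per chord.
(That is a half note.)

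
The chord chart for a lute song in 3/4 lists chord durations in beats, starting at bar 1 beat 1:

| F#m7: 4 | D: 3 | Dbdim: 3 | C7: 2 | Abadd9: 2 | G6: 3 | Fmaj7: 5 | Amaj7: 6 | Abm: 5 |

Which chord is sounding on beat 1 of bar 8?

Fmaj7

Beat 1 of bar 8 is beat (8−1)×3 + 1 = 22 overall.
Running totals: F#m7 ends at 4, D ends at 7, Dbdim ends at 10, C7 ends at 12, Abadd9 ends at 14, G6 ends at 17, Fmaj7 ends at 22.
Beat 22 falls within Fmaj7.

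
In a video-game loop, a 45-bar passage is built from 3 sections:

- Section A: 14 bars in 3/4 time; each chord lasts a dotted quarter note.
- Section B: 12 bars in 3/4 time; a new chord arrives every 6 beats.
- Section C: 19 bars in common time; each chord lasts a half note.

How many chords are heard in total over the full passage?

72 chords

A: 14·3 = 42 beats, 42/1.5 = 28 chords.
B: 12·3 = 36 beats, 36/6 = 6 chords.
C: 19·4 = 76 beats, 76/2 = 38 chords.
Total: 28 + 6 + 38 = 72.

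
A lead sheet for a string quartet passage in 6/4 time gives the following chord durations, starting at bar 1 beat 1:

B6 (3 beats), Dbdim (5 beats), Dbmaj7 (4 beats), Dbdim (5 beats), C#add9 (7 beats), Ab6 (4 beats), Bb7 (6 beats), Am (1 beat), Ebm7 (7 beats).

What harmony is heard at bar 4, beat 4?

Beat 4 of bar 4 is beat (4−1)×6 + 4 = 22 overall.
Running totals: B6 ends at 3, Dbdim ends at 8, Dbmaj7 ends at 12, Dbdim ends at 17, C#add9 ends at 24.
Beat 22 falls within C#add9.

C#add9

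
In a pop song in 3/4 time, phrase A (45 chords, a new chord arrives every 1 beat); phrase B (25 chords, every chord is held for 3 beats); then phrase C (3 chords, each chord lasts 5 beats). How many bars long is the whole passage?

A: 45 × 1 = 45 beats = 15 bars.
B: 25 × 3 = 75 beats = 25 bars.
C: 3 × 5 = 15 beats = 5 bars.
Total: 15 + 25 + 5 = 45 bars.

45 bars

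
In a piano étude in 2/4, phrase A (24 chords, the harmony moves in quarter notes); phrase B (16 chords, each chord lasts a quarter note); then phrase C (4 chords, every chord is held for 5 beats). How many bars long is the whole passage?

A: 24 × 1 = 24 beats = 12 bars.
B: 16 × 1 = 16 beats = 8 bars.
C: 4 × 5 = 20 beats = 10 bars.
Total: 12 + 8 + 10 = 30 bars.

30 bars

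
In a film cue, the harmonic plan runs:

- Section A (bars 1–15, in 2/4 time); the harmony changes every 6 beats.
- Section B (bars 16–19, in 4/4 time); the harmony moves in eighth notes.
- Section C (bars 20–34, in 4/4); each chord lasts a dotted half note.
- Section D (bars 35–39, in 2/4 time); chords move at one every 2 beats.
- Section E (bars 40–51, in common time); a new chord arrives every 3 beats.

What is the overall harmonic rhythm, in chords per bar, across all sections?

26/17 chords per bar

A: 15 bars of 2 beats is 30 beats; at 6 beats each that's 5 chords.
B: 4 bars of 4 beats is 16 beats; at 0.5 beats each that's 32 chords.
C: 15 bars of 4 beats is 60 beats; at 3 beats each that's 20 chords.
D: 5 bars of 2 beats is 10 beats; at 2 beats each that's 5 chords.
E: 12 bars of 4 beats is 48 beats; at 3 beats each that's 16 chords.
Overall: 78 chords over 51 bars → 78/51 = 26/17 chords per bar.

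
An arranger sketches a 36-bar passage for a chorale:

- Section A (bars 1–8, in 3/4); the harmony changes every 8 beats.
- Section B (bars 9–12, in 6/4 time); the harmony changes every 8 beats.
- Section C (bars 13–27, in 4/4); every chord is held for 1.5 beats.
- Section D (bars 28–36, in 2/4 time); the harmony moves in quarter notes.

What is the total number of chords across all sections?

64 chords

A has 24 beats and chords last 8 each, so 3 chords.
B has 24 beats and chords last 8 each, so 3 chords.
C has 60 beats and chords last 1.5 each, so 40 chords.
D has 18 beats and chords last 1 each, so 18 chords.
Total: 3 + 3 + 40 + 18 = 64.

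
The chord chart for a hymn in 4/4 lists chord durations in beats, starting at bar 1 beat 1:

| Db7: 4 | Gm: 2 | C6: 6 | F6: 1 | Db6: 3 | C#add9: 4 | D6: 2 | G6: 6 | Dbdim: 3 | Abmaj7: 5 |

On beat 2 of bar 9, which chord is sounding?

Abmaj7

Beat 2 of bar 9 is beat (9−1)×4 + 2 = 34 overall.
Running totals: Db7 ends at 4, Gm ends at 6, C6 ends at 12, F6 ends at 13, Db6 ends at 16, C#add9 ends at 20, D6 ends at 22, G6 ends at 28, Dbdim ends at 31, Abmaj7 ends at 36.
Beat 34 falls within Abmaj7.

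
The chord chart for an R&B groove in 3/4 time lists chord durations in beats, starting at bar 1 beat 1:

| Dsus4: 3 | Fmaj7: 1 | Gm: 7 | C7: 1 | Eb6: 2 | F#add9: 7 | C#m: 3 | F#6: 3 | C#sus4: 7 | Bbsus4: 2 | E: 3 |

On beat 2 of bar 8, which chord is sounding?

Beat 2 of bar 8 is beat (8−1)×3 + 2 = 23 overall.
Running totals: Dsus4 ends at 3, Fmaj7 ends at 4, Gm ends at 11, C7 ends at 12, Eb6 ends at 14, F#add9 ends at 21, C#m ends at 24.
Beat 23 falls within C#m.

C#m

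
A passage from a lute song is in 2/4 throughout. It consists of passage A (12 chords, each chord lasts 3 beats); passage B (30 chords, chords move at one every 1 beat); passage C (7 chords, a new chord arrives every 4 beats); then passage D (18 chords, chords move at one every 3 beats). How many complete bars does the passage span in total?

74 bars

A: 12 × 3 = 36 beats = 18 bars.
B: 30 × 1 = 30 beats = 15 bars.
C: 7 × 4 = 28 beats = 14 bars.
D: 18 × 3 = 54 beats = 27 bars.
Total: 18 + 15 + 14 + 27 = 74 bars.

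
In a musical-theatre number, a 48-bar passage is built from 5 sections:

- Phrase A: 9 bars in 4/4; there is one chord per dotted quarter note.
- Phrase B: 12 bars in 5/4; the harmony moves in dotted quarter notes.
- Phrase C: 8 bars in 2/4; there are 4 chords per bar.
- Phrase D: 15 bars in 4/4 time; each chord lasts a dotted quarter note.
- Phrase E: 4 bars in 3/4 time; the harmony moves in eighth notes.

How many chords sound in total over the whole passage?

A: 9 bars × 4 beats = 36 beats; 1.5 beats/chord → 24 chords.
B: 12 bars × 5 beats = 60 beats; 1.5 beats/chord → 40 chords.
C: 8 bars × 2 beats = 16 beats; 0.5 beats/chord → 32 chords.
D: 15 bars × 4 beats = 60 beats; 1.5 beats/chord → 40 chords.
E: 4 bars × 3 beats = 12 beats; 0.5 beats/chord → 24 chords.
Total: 24 + 40 + 32 + 40 + 24 = 160.

160 chords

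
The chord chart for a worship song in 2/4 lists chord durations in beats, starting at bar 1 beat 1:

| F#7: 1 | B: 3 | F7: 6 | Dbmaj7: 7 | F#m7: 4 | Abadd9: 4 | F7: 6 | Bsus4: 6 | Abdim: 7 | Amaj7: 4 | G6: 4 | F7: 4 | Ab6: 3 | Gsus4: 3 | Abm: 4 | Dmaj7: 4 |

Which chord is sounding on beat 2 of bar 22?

Beat 2 of bar 22 is beat (22−1)×2 + 2 = 44 overall.
Running totals: F#7 ends at 1, B ends at 4, F7 ends at 10, Dbmaj7 ends at 17, F#m7 ends at 21, Abadd9 ends at 25, F7 ends at 31, Bsus4 ends at 37, Abdim ends at 44.
Beat 44 falls within Abdim.

Abdim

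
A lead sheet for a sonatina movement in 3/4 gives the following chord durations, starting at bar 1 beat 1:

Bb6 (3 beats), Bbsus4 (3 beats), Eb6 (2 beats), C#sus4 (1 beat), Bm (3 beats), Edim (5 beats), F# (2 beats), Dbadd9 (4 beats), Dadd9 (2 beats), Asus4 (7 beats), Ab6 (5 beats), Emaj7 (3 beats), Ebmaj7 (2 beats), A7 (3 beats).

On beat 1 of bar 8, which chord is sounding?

Dbadd9

Beat 1 of bar 8 is beat (8−1)×3 + 1 = 22 overall.
Running totals: Bb6 ends at 3, Bbsus4 ends at 6, Eb6 ends at 8, C#sus4 ends at 9, Bm ends at 12, Edim ends at 17, F# ends at 19, Dbadd9 ends at 23.
Beat 22 falls within Dbadd9.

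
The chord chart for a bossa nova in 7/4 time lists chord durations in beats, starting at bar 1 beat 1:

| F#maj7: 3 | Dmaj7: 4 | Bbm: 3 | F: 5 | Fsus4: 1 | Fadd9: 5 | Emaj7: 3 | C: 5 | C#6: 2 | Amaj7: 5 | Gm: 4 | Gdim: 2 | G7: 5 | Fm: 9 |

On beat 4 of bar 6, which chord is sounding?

Beat 4 of bar 6 is beat (6−1)×7 + 4 = 39 overall.
Running totals: F#maj7 ends at 3, Dmaj7 ends at 7, Bbm ends at 10, F ends at 15, Fsus4 ends at 16, Fadd9 ends at 21, Emaj7 ends at 24, C ends at 29, C#6 ends at 31, Amaj7 ends at 36, Gm ends at 40.
Beat 39 falls within Gm.

Gm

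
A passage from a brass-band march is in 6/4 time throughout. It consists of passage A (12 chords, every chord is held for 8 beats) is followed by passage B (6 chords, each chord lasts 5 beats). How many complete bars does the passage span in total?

21 bars

A: 12 × 8 = 96 beats = 16 bars.
B: 6 × 5 = 30 beats = 5 bars.
Total: 16 + 5 = 21 bars.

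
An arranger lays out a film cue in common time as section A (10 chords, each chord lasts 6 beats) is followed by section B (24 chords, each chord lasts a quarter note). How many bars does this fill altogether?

A: 10 × 6 = 60 beats = 15 bars.
B: 24 × 1 = 24 beats = 6 bars.
Total: 15 + 6 = 21 bars.

21 bars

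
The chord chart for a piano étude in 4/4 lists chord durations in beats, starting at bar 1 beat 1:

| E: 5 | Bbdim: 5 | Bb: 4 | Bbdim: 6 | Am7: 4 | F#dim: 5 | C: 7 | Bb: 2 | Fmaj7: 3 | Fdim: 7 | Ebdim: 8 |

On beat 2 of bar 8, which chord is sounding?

C

Beat 2 of bar 8 is beat (8−1)×4 + 2 = 30 overall.
Running totals: E ends at 5, Bbdim ends at 10, Bb ends at 14, Bbdim ends at 20, Am7 ends at 24, F#dim ends at 29, C ends at 36.
Beat 30 falls within C.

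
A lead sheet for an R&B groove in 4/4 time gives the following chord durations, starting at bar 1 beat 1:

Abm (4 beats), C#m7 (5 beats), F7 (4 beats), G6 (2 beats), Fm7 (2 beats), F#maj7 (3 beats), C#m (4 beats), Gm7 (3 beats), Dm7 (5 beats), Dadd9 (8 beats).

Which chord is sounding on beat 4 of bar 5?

F#maj7

Beat 4 of bar 5 is beat (5−1)×4 + 4 = 20 overall.
Running totals: Abm ends at 4, C#m7 ends at 9, F7 ends at 13, G6 ends at 15, Fm7 ends at 17, F#maj7 ends at 20.
Beat 20 falls within F#maj7.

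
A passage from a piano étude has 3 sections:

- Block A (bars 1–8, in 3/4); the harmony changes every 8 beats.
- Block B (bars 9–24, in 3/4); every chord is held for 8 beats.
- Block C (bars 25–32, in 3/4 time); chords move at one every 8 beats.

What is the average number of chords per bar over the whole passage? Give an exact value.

0.375 chords per bar

A: 8 × 3 = 24 beats ÷ 8 = 3 chords.
B: 16 × 3 = 48 beats ÷ 8 = 6 chords.
C: 8 × 3 = 24 beats ÷ 8 = 3 chords.
Overall: 12 chords over 32 bars → 12/32 = 0.375 chords per bar.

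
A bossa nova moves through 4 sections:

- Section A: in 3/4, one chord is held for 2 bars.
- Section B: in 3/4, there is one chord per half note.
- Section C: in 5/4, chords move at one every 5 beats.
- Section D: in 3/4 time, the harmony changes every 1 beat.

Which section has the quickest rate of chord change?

A: 3/6 = 0.5 chords/bar.
B: 3/2 = 1.5 chords/bar.
C: 5/5 = 1 chord/bar.
D: 3/1 = 3 chords/bar.
Fastest is D at 3 chords/bar.

Section D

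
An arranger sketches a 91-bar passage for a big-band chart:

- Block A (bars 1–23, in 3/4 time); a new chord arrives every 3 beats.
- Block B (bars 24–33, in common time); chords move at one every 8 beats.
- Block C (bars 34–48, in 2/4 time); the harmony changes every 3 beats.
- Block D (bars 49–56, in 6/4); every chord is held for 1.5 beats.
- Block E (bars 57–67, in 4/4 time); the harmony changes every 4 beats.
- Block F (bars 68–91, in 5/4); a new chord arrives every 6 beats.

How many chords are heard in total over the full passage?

101 chords

A: 23·3 = 69 beats, 69/3 = 23 chords.
B: 10·4 = 40 beats, 40/8 = 5 chords.
C: 15·2 = 30 beats, 30/3 = 10 chords.
D: 8·6 = 48 beats, 48/1.5 = 32 chords.
E: 11·4 = 44 beats, 44/4 = 11 chords.
F: 24·5 = 120 beats, 120/6 = 20 chords.
Total: 23 + 5 + 10 + 32 + 11 + 20 = 101.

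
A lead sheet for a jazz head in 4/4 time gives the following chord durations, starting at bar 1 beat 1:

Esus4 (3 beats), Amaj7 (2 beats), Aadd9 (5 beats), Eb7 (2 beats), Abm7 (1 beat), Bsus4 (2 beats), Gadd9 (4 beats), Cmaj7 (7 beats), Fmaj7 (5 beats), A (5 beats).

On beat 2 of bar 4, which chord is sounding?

Bsus4

Beat 2 of bar 4 is beat (4−1)×4 + 2 = 14 overall.
Running totals: Esus4 ends at 3, Amaj7 ends at 5, Aadd9 ends at 10, Eb7 ends at 12, Abm7 ends at 13, Bsus4 ends at 15.
Beat 14 falls within Bsus4.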